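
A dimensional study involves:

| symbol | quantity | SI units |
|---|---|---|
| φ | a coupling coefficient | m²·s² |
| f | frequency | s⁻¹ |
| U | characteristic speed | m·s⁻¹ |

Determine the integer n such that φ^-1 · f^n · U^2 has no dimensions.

Balance the T exponent: (-1)·n from f, plus −(2) + 2·(-1) = -4 from the rest, must sum to zero.
−n − 4 = 0, so n = -4.

-4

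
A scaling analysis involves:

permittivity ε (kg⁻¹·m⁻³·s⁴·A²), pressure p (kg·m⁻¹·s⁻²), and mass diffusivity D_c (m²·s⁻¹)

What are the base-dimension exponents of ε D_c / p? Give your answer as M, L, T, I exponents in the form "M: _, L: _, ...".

M: -2, L: 0, T: 5, I: 2

Collect each base-dimension exponent across the product:
  M: (-1) − (1) + (0) = -2
  L: (-3) − (-1) + (2) = 0
  T: (4) − (-2) + (-1) = 5
  I: (2) − (0) + (0) = 2
So the dimensions are [M⁻² T⁵ I²].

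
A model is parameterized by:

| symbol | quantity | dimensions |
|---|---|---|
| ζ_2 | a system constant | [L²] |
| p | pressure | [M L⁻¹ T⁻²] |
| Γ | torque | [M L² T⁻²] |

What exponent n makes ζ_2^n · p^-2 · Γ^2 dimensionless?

-3

Balance the L exponent: (2)·n from ζ_2, plus −2·(-1) + 2·(2) = 6 from the rest, must sum to zero.
2n + 6 = 0, so n = -3.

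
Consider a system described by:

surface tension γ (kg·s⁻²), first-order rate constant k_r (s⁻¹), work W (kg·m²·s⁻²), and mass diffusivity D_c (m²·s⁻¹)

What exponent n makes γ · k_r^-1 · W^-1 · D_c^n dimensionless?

1

Balance the L exponent: (2)·n from D_c, plus (0) − (0) − (2) = -2 from the rest, must sum to zero.
2n − 2 = 0, so n = 1.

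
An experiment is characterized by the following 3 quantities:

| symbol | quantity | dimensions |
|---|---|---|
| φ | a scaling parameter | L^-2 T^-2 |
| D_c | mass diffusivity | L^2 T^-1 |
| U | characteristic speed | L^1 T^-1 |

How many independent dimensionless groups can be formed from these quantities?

There are 3 variables and 2 base dimensions (L, T).
The dimension matrix has rank 2.
Independent dimensionless groups: 3 − 2 = 1.

1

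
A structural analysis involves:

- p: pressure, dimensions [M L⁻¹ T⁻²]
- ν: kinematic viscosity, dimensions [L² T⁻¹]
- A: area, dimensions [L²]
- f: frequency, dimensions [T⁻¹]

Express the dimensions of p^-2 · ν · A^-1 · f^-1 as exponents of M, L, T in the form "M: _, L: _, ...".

Collect each base-dimension exponent across the product:
  M: −2·(1) + (0) − (0) − (0) = -2
  L: −2·(-1) + (2) − (2) − (0) = 2
  T: −2·(-2) + (-1) − (0) − (-1) = 4
So the dimensions are [M⁻² L² T⁴].

M: -2, L: 2, T: 4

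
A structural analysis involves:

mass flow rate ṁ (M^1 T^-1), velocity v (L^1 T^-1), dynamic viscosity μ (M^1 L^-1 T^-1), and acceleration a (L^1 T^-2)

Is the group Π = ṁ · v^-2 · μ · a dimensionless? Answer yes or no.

no

Sum the exponent of each base dimension across the product:
  M: [ṁ]_M − 2·[v]_M + [μ]_M + [a]_M = (1) − 2·(0) + (1) + (0) = 2
  L: [ṁ]_L − 2·[v]_L + [μ]_L + [a]_L = (0) − 2·(1) + (-1) + (1) = -2
  T: [ṁ]_T − 2·[v]_T + [μ]_T + [a]_T = (-1) − 2·(-1) + (-1) + (-2) = -2
Net dimensions [M² L⁻² T⁻²] ≠ [1] — not dimensionless.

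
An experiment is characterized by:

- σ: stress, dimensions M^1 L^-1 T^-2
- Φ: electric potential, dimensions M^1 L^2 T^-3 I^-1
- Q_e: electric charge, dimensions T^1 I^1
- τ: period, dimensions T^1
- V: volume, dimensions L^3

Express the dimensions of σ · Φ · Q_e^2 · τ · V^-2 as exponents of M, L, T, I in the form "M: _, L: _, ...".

M: 2, L: -5, T: -2, I: 1

Collect each base-dimension exponent across the product:
  M: (1) + (1) + 2·(0) + (0) − 2·(0) = 2
  L: (-1) + (2) + 2·(0) + (0) − 2·(3) = -5
  T: (-2) + (-3) + 2·(1) + (1) − 2·(0) = -2
  I: (0) + (-1) + 2·(1) + (0) − 2·(0) = 1
So the dimensions are [M² L⁻⁵ T⁻² I].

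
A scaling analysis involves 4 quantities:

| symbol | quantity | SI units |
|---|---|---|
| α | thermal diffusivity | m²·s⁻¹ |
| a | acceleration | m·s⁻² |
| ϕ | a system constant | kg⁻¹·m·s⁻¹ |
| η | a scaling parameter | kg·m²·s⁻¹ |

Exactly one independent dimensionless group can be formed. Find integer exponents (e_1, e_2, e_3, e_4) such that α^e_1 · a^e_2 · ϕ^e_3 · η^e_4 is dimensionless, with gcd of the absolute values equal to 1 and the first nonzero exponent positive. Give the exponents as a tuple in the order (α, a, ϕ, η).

(4, 1, -3, -3)

M: e_1·(0) + e_2·(0) + e_3·(-1) + e_4·(1) = 0
L: e_1·(2) + e_2·(1) + e_3·(1) + e_4·(2) = 0
T: e_1·(-1) + e_2·(-2) + e_3·(-1) + e_4·(-1) = 0
Solving this homogeneous linear system for the smallest-integer solution (first nonzero entry positive) gives (4, 1, -3, -3).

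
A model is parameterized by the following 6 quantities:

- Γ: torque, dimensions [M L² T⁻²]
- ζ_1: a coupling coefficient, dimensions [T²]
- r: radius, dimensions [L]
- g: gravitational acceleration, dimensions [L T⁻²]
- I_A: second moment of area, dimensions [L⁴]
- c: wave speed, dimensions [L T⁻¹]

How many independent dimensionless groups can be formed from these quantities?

3

There are 6 variables and 3 base dimensions (M, L, T).
The dimension matrix has rank 3.
Independent dimensionless groups: 6 − 3 = 3.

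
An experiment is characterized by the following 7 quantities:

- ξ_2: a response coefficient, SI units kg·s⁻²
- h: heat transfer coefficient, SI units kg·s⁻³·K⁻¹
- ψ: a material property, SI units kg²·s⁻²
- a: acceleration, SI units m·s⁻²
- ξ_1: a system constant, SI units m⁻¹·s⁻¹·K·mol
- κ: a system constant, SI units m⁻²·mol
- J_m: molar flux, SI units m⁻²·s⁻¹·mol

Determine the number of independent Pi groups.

2

There are 7 variables and 5 base dimensions (M, L, T, Θ, N).
The dimension matrix has rank 5.
Independent dimensionless groups: 7 − 5 = 2.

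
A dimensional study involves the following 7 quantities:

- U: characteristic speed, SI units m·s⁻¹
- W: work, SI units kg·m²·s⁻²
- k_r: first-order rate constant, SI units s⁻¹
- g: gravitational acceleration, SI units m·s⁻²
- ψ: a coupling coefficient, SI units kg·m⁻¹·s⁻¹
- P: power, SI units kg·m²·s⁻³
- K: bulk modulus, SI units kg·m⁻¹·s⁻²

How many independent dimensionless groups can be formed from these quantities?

4

There are 7 variables and 3 base dimensions (M, L, T).
The dimension matrix has rank 3.
Independent dimensionless groups: 7 − 3 = 4.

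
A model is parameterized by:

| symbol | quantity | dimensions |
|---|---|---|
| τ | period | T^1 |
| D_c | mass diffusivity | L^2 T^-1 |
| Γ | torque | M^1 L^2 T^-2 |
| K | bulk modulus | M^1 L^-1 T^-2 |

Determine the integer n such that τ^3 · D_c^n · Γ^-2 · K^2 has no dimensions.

3

Balance the L exponent: (2)·n from D_c, plus 3·(0) − 2·(2) + 2·(-1) = -6 from the rest, must sum to zero.
2n − 6 = 0, so n = 3.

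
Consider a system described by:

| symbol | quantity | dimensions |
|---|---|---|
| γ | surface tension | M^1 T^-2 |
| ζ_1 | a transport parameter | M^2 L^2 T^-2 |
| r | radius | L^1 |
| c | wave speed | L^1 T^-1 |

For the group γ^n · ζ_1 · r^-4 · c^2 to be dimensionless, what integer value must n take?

Balance the M exponent: (1)·n from γ, plus (2) − 4·(0) + 2·(0) = 2 from the rest, must sum to zero.
n + 2 = 0, so n = -2.

-2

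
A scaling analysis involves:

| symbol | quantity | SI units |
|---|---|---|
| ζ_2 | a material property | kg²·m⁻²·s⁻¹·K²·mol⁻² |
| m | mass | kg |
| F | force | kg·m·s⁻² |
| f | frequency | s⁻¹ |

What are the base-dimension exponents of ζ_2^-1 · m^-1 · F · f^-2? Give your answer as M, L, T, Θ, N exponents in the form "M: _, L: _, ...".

M: -2, L: 3, T: 1, Θ: -2, N: 2

Collect each base-dimension exponent across the product:
  M: −(2) − (1) + (1) − 2·(0) = -2
  L: −(-2) − (0) + (1) − 2·(0) = 3
  T: −(-1) − (0) + (-2) − 2·(-1) = 1
  Θ: −(2) − (0) + (0) − 2·(0) = -2
  N: −(-2) − (0) + (0) − 2·(0) = 2
So the dimensions are [M⁻² L³ T Θ⁻² N²].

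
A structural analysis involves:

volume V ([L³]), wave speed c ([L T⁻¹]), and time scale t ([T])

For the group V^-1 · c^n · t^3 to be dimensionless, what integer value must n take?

3

Balance the L exponent: (1)·n from c, plus −(3) + 3·(0) = -3 from the rest, must sum to zero.
n − 3 = 0, so n = 3.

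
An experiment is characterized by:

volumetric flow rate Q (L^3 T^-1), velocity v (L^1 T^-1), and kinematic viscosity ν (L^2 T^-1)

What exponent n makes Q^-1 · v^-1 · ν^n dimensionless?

2

Balance the L exponent: (2)·n from ν, plus −(3) − (1) = -4 from the rest, must sum to zero.
2n − 4 = 0, so n = 2.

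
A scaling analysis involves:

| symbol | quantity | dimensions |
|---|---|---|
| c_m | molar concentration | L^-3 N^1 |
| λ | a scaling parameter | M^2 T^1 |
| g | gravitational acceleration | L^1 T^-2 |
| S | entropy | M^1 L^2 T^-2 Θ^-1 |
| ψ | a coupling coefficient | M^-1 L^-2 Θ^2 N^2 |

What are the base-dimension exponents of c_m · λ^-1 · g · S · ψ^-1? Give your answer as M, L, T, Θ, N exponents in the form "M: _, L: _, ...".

Collect each base-dimension exponent across the product:
  M: (0) − (2) + (0) + (1) − (-1) = 0
  L: (-3) − (0) + (1) + (2) − (-2) = 2
  T: (0) − (1) + (-2) + (-2) − (0) = -5
  Θ: (0) − (0) + (0) + (-1) − (2) = -3
  N: (1) − (0) + (0) + (0) − (2) = -1
So the dimensions are [L² T⁻⁵ Θ⁻³ N⁻¹].

M: 0, L: 2, T: -5, Θ: -3, N: -1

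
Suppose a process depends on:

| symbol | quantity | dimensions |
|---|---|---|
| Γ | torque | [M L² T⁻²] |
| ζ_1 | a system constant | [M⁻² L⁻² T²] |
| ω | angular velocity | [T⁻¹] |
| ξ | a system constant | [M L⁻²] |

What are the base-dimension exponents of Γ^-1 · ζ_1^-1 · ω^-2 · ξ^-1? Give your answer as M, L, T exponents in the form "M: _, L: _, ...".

M: 0, L: 2, T: 2

Collect each base-dimension exponent across the product:
  M: −(1) − (-2) − 2·(0) − (1) = 0
  L: −(2) − (-2) − 2·(0) − (-2) = 2
  T: −(-2) − (2) − 2·(-1) − (0) = 2
So the dimensions are [L² T²].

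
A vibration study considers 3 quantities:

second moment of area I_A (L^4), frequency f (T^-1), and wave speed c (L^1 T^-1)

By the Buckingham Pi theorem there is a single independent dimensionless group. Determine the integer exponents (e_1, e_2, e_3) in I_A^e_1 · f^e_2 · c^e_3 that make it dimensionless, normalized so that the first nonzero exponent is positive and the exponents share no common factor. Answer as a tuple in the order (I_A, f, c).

(1, 4, -4)

L: e_1·(4) + e_2·(0) + e_3·(1) = 0
T: e_1·(0) + e_2·(-1) + e_3·(-1) = 0
Solving this homogeneous linear system for the smallest-integer solution (first nonzero entry positive) gives (1, 4, -4).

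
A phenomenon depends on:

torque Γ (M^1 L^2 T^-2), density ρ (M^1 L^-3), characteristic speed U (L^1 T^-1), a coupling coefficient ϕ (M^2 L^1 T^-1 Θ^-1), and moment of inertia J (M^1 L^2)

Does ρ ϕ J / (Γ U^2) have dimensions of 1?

no

Sum the exponent of each base dimension across the product:
  M: −[Γ]_M + [ρ]_M − 2·[U]_M + [ϕ]_M + [J]_M = −(1) + (1) − 2·(0) + (2) + (1) = 3
  L: −[Γ]_L + [ρ]_L − 2·[U]_L + [ϕ]_L + [J]_L = −(2) + (-3) − 2·(1) + (1) + (2) = -4
  T: −[Γ]_T + [ρ]_T − 2·[U]_T + [ϕ]_T + [J]_T = −(-2) + (0) − 2·(-1) + (-1) + (0) = 3
  Θ: −[Γ]_Θ + [ρ]_Θ − 2·[U]_Θ + [ϕ]_Θ + [J]_Θ = −(0) + (0) − 2·(0) + (-1) + (0) = -1
Net dimensions [M³ L⁻⁴ T³ Θ⁻¹] ≠ [1] — not dimensionless.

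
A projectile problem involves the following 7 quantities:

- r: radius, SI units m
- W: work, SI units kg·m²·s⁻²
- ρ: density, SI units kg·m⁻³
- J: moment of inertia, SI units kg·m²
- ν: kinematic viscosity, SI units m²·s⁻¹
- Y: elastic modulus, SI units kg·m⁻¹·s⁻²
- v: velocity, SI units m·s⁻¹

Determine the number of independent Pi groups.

There are 7 variables and 3 base dimensions (M, L, T).
The dimension matrix has rank 3.
Independent dimensionless groups: 7 − 3 = 4.

4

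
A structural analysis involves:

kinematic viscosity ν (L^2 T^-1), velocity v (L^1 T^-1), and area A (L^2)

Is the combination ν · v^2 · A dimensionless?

Sum the exponent of each base dimension across the product:
  L: [ν]_L + 2·[v]_L + [A]_L = (2) + 2·(1) + (2) = 6
  T: [ν]_T + 2·[v]_T + [A]_T = (-1) + 2·(-1) + (0) = -3
Net dimensions [L⁶ T⁻³] ≠ [1] — not dimensionless.

no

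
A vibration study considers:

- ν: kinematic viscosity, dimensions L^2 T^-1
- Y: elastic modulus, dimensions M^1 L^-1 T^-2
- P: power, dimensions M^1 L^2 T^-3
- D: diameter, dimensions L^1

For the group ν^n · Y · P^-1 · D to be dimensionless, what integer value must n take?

Balance the L exponent: (2)·n from ν, plus (-1) − (2) + (1) = -2 from the rest, must sum to zero.
2n − 2 = 0, so n = 1.

1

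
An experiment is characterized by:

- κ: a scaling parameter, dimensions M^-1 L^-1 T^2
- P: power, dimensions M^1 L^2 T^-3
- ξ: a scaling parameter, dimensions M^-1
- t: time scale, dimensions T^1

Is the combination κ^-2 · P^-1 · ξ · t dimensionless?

Sum the exponent of each base dimension across the product:
  M: −2·[κ]_M − [P]_M + [ξ]_M + [t]_M = −2·(-1) − (1) + (-1) + (0) = 0
  L: −2·[κ]_L − [P]_L + [ξ]_L + [t]_L = −2·(-1) − (2) + (0) + (0) = 0
  T: −2·[κ]_T − [P]_T + [ξ]_T + [t]_T = −2·(2) − (-3) + (0) + (1) = 0
All base exponents vanish — dimensionless.

yes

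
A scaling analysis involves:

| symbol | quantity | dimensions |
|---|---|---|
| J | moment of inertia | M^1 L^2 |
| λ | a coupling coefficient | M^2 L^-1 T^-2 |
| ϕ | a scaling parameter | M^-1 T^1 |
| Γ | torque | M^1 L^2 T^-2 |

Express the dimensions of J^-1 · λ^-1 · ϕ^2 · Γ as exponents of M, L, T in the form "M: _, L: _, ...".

Collect each base-dimension exponent across the product:
  M: −(1) − (2) + 2·(-1) + (1) = -4
  L: −(2) − (-1) + 2·(0) + (2) = 1
  T: −(0) − (-2) + 2·(1) + (-2) = 2
So the dimensions are [M⁻⁴ L T²].

M: -4, L: 1, T: 2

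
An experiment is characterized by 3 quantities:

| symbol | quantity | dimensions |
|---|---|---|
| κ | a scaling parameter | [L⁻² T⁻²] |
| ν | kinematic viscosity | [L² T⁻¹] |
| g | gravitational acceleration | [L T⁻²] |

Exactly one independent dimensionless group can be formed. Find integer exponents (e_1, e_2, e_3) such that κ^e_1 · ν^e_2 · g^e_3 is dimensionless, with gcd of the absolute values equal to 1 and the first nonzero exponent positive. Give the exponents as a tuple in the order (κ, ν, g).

(1, 2, -2)

L: e_1·(-2) + e_2·(2) + e_3·(1) = 0
T: e_1·(-2) + e_2·(-1) + e_3·(-2) = 0
Solving this homogeneous linear system for the smallest-integer solution (first nonzero entry positive) gives (1, 2, -2).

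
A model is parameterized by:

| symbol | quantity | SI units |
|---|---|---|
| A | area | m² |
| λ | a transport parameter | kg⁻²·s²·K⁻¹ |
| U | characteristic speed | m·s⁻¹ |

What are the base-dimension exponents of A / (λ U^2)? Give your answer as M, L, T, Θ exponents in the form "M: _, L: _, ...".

Collect each base-dimension exponent across the product:
  M: (0) − (-2) − 2·(0) = 2
  L: (2) − (0) − 2·(1) = 0
  T: (0) − (2) − 2·(-1) = 0
  Θ: (0) − (-1) − 2·(0) = 1
So the dimensions are [M² Θ].

M: 2, L: 0, T: 0, Θ: 1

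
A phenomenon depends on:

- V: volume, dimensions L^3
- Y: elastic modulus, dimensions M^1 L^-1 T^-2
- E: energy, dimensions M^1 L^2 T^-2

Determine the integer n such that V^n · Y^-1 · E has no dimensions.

-1

Balance the L exponent: (3)·n from V, plus −(-1) + (2) = 3 from the rest, must sum to zero.
3n + 3 = 0, so n = -1.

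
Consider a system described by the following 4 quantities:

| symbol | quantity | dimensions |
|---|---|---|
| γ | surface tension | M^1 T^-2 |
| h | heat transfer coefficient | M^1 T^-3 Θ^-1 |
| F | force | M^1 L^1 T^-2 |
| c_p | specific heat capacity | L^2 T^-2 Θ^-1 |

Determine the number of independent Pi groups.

There are 4 variables and 4 base dimensions (M, L, T, Θ).
The dimension matrix has rank 4.
Independent dimensionless groups: 4 − 4 = 0.

0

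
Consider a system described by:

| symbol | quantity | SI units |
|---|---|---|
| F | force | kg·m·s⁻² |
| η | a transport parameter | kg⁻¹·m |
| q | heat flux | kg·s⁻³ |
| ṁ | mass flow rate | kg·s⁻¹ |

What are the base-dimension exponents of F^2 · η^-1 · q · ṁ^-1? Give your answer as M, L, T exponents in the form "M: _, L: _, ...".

M: 3, L: 1, T: -6

Collect each base-dimension exponent across the product:
  M: 2·(1) − (-1) + (1) − (1) = 3
  L: 2·(1) − (1) + (0) − (0) = 1
  T: 2·(-2) − (0) + (-3) − (-1) = -6
So the dimensions are [M³ L T⁻⁶].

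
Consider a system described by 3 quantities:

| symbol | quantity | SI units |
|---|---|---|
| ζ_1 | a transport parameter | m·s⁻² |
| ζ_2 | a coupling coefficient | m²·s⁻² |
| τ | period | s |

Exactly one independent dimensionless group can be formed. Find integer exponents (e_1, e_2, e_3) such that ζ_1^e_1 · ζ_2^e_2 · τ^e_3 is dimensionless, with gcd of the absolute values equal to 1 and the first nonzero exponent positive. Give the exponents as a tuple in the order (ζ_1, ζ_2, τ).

L: e_1·(1) + e_2·(2) + e_3·(0) = 0
T: e_1·(-2) + e_2·(-2) + e_3·(1) = 0
Solving this homogeneous linear system for the smallest-integer solution (first nonzero entry positive) gives (2, -1, 2).

(2, -1, 2)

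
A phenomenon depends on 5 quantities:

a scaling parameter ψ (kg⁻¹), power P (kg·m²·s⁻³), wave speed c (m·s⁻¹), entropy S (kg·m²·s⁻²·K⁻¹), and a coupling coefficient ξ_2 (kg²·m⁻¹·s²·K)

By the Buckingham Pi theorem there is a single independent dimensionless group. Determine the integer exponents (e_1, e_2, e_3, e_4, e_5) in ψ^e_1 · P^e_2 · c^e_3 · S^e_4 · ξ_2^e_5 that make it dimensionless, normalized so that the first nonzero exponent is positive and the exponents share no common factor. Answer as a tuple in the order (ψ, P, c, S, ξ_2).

M: e_1·(-1) + e_2·(1) + e_3·(0) + e_4·(1) + e_5·(2) = 0
L: e_1·(0) + e_2·(2) + e_3·(1) + e_4·(2) + e_5·(-1) = 0
T: e_1·(0) + e_2·(-3) + e_3·(-1) + e_4·(-2) + e_5·(2) = 0
Θ: e_1·(0) + e_2·(0) + e_3·(0) + e_4·(-1) + e_5·(1) = 0
Solving this homogeneous linear system for the smallest-integer solution (first nonzero entry positive) gives (4, 1, -3, 1, 1).

(4, 1, -3, 1, 1)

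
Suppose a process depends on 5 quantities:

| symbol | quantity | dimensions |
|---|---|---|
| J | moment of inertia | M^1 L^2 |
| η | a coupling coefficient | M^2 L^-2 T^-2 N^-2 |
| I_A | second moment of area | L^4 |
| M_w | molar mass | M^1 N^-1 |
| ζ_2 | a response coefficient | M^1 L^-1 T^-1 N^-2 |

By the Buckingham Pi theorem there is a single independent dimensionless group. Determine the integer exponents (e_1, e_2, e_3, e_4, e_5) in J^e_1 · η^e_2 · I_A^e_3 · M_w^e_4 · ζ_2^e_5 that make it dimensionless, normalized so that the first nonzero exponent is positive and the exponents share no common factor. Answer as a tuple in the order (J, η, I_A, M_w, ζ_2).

(2, -1, -1, -2, 2)

M: e_1·(1) + e_2·(2) + e_3·(0) + e_4·(1) + e_5·(1) = 0
L: e_1·(2) + e_2·(-2) + e_3·(4) + e_4·(0) + e_5·(-1) = 0
T: e_1·(0) + e_2·(-2) + e_3·(0) + e_4·(0) + e_5·(-1) = 0
N: e_1·(0) + e_2·(-2) + e_3·(0) + e_4·(-1) + e_5·(-2) = 0
Solving this homogeneous linear system for the smallest-integer solution (first nonzero entry positive) gives (2, -1, -1, -2, 2).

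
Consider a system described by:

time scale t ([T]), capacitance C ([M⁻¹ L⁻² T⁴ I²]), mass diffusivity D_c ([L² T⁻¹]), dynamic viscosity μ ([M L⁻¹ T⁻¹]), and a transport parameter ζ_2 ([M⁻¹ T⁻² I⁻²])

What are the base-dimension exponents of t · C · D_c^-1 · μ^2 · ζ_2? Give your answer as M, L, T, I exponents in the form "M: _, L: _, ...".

Collect each base-dimension exponent across the product:
  M: (0) + (-1) − (0) + 2·(1) + (-1) = 0
  L: (0) + (-2) − (2) + 2·(-1) + (0) = -6
  T: (1) + (4) − (-1) + 2·(-1) + (-2) = 2
  I: (0) + (2) − (0) + 2·(0) + (-2) = 0
So the dimensions are [L⁻⁶ T²].

M: 0, L: -6, T: 2, I: 0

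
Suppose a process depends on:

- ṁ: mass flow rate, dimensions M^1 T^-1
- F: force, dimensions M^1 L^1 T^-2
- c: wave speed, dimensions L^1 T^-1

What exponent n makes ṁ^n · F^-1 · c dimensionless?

Balance the M exponent: (1)·n from ṁ, plus −(1) + (0) = -1 from the rest, must sum to zero.
n − 1 = 0, so n = 1.

1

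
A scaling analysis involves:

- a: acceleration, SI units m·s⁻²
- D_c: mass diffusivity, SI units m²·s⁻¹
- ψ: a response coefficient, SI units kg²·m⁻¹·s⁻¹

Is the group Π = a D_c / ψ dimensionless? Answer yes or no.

Sum the exponent of each base dimension across the product:
  M: [a]_M + [D_c]_M − [ψ]_M = (0) + (0) − (2) = -2
  L: [a]_L + [D_c]_L − [ψ]_L = (1) + (2) − (-1) = 4
  T: [a]_T + [D_c]_T − [ψ]_T = (-2) + (-1) − (-1) = -2
Net dimensions [M⁻² L⁴ T⁻²] ≠ [1] — not dimensionless.

no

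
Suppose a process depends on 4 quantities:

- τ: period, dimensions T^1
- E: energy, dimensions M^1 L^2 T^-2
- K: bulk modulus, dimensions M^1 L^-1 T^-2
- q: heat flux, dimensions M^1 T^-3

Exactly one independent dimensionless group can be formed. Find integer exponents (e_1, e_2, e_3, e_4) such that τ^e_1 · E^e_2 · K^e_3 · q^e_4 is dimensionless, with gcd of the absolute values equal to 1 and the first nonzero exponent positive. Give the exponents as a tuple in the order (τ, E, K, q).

(3, -1, -2, 3)

M: e_1·(0) + e_2·(1) + e_3·(1) + e_4·(1) = 0
L: e_1·(0) + e_2·(2) + e_3·(-1) + e_4·(0) = 0
T: e_1·(1) + e_2·(-2) + e_3·(-2) + e_4·(-3) = 0
Solving this homogeneous linear system for the smallest-integer solution (first nonzero entry positive) gives (3, -1, -2, 3).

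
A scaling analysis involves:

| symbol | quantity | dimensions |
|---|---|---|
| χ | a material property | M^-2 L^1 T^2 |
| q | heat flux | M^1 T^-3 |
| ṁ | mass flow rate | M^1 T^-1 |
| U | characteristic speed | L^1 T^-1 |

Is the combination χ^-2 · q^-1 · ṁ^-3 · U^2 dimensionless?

Sum the exponent of each base dimension across the product:
  M: −2·[χ]_M − [q]_M − 3·[ṁ]_M + 2·[U]_M = −2·(-2) − (1) − 3·(1) + 2·(0) = 0
  L: −2·[χ]_L − [q]_L − 3·[ṁ]_L + 2·[U]_L = −2·(1) − (0) − 3·(0) + 2·(1) = 0
  T: −2·[χ]_T − [q]_T − 3·[ṁ]_T + 2·[U]_T = −2·(2) − (-3) − 3·(-1) + 2·(-1) = 0
All base exponents vanish — dimensionless.

yes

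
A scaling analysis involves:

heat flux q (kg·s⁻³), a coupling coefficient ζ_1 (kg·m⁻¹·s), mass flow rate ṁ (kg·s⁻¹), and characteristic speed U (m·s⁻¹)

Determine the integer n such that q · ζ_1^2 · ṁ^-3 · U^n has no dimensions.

Balance the L exponent: (1)·n from U, plus (0) + 2·(-1) − 3·(0) = -2 from the rest, must sum to zero.
n − 2 = 0, so n = 2.

2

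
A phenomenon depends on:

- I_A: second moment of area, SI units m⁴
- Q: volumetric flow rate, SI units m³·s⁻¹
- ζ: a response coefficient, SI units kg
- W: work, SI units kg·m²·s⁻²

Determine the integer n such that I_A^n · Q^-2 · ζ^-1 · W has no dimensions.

1

Balance the L exponent: (4)·n from I_A, plus −2·(3) − (0) + (2) = -4 from the rest, must sum to zero.
4n − 4 = 0, so n = 1.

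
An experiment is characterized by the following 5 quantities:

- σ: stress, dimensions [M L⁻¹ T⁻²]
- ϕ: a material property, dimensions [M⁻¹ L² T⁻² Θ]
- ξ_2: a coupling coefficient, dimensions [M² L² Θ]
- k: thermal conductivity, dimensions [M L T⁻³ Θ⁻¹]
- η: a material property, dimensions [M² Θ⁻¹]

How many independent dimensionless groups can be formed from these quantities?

There are 5 variables and 4 base dimensions (M, L, T, Θ).
The dimension matrix has rank 4.
Independent dimensionless groups: 5 − 4 = 1.

1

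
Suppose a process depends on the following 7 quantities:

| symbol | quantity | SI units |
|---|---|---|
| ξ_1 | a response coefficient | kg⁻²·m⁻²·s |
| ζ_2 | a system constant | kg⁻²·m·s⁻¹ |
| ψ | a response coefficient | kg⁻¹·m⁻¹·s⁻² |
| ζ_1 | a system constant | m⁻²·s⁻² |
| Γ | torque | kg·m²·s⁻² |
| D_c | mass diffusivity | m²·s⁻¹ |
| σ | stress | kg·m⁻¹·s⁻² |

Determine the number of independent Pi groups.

There are 7 variables and 3 base dimensions (M, L, T).
The dimension matrix has rank 3.
Independent dimensionless groups: 7 − 3 = 4.

4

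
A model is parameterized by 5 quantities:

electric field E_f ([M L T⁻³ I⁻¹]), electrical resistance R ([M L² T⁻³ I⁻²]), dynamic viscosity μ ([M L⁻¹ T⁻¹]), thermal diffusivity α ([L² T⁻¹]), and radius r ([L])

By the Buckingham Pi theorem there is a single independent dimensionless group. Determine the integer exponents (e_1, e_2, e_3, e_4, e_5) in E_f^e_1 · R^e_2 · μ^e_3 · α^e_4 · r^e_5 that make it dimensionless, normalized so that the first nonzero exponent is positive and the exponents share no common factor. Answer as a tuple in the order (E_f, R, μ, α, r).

(2, -1, -1, -2, 3)

M: e_1·(1) + e_2·(1) + e_3·(1) + e_4·(0) + e_5·(0) = 0
L: e_1·(1) + e_2·(2) + e_3·(-1) + e_4·(2) + e_5·(1) = 0
T: e_1·(-3) + e_2·(-3) + e_3·(-1) + e_4·(-1) + e_5·(0) = 0
I: e_1·(-1) + e_2·(-2) + e_3·(0) + e_4·(0) + e_5·(0) = 0
Solving this homogeneous linear system for the smallest-integer solution (first nonzero entry positive) gives (2, -1, -1, -2, 3).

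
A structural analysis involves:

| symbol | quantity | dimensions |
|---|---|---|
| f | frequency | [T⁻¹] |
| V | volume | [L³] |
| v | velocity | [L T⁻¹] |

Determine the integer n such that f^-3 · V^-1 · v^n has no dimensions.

Balance the L exponent: (1)·n from v, plus −3·(0) − (3) = -3 from the rest, must sum to zero.
n − 3 = 0, so n = 3.

3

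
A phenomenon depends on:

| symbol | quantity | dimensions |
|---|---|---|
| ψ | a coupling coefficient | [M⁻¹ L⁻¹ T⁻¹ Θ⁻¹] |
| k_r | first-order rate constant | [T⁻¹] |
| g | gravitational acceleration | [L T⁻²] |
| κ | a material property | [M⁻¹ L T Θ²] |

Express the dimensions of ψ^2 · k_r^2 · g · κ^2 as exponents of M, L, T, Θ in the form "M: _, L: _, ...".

M: -4, L: 1, T: -4, Θ: 2

Collect each base-dimension exponent across the product:
  M: 2·(-1) + 2·(0) + (0) + 2·(-1) = -4
  L: 2·(-1) + 2·(0) + (1) + 2·(1) = 1
  T: 2·(-1) + 2·(-1) + (-2) + 2·(1) = -4
  Θ: 2·(-1) + 2·(0) + (0) + 2·(2) = 2
So the dimensions are [M⁻⁴ L T⁻⁴ Θ²].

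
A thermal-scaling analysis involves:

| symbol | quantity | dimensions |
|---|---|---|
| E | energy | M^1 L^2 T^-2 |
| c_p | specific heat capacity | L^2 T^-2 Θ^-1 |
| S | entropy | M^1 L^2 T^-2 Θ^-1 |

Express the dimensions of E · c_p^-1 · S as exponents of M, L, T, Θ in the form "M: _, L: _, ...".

Collect each base-dimension exponent across the product:
  M: (1) − (0) + (1) = 2
  L: (2) − (2) + (2) = 2
  T: (-2) − (-2) + (-2) = -2
  Θ: (0) − (-1) + (-1) = 0
So the dimensions are [M² L² T⁻²].

M: 2, L: 2, T: -2, Θ: 0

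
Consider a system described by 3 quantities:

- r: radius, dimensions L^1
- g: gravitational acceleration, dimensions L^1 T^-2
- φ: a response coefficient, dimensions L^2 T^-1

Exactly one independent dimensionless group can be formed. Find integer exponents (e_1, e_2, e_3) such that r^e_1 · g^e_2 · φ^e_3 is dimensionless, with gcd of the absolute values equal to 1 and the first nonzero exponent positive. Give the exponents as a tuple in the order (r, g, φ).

(3, 1, -2)

L: e_1·(1) + e_2·(1) + e_3·(2) = 0
T: e_1·(0) + e_2·(-2) + e_3·(-1) = 0
Solving this homogeneous linear system for the smallest-integer solution (first nonzero entry positive) gives (3, 1, -2).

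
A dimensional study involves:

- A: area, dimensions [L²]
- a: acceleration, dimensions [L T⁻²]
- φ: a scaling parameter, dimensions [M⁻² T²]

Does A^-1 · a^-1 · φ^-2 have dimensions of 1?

Sum the exponent of each base dimension across the product:
  M: −[A]_M − [a]_M − 2·[φ]_M = −(0) − (0) − 2·(-2) = 4
  L: −[A]_L − [a]_L − 2·[φ]_L = −(2) − (1) − 2·(0) = -3
  T: −[A]_T − [a]_T − 2·[φ]_T = −(0) − (-2) − 2·(2) = -2
Net dimensions [M⁴ L⁻³ T⁻²] ≠ [1] — not dimensionless.

no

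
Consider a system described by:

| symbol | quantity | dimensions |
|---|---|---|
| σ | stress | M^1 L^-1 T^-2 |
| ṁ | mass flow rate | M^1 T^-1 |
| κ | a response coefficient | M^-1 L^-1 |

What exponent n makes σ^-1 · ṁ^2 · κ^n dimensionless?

Balance the M exponent: (-1)·n from κ, plus −(1) + 2·(1) = 1 from the rest, must sum to zero.
−n + 1 = 0, so n = 1.

1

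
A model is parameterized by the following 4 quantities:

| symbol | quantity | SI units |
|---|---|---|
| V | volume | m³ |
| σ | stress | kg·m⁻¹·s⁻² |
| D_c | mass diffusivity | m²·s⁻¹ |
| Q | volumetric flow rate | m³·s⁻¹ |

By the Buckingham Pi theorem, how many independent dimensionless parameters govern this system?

There are 4 variables and 3 base dimensions (M, L, T).
The dimension matrix has rank 3.
Independent dimensionless groups: 4 − 3 = 1.

1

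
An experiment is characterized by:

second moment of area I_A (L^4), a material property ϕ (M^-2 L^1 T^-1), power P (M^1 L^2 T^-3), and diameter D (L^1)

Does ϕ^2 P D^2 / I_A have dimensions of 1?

no

Sum the exponent of each base dimension across the product:
  M: −[I_A]_M + 2·[ϕ]_M + [P]_M + 2·[D]_M = −(0) + 2·(-2) + (1) + 2·(0) = -3
  L: −[I_A]_L + 2·[ϕ]_L + [P]_L + 2·[D]_L = −(4) + 2·(1) + (2) + 2·(1) = 2
  T: −[I_A]_T + 2·[ϕ]_T + [P]_T + 2·[D]_T = −(0) + 2·(-1) + (-3) + 2·(0) = -5
Net dimensions [M⁻³ L² T⁻⁵] ≠ [1] — not dimensionless.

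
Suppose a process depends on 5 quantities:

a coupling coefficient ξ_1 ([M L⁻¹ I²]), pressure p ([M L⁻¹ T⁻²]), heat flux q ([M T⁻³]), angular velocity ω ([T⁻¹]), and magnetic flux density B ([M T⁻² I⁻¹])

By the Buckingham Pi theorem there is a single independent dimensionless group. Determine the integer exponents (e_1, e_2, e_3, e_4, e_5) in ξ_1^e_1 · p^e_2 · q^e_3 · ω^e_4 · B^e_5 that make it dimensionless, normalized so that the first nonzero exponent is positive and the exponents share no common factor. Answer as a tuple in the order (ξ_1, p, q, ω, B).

M: e_1·(1) + e_2·(1) + e_3·(1) + e_4·(0) + e_5·(1) = 0
L: e_1·(-1) + e_2·(-1) + e_3·(0) + e_4·(0) + e_5·(0) = 0
T: e_1·(0) + e_2·(-2) + e_3·(-3) + e_4·(-1) + e_5·(-2) = 0
I: e_1·(2) + e_2·(0) + e_3·(0) + e_4·(0) + e_5·(-1) = 0
Solving this homogeneous linear system for the smallest-integer solution (first nonzero entry positive) gives (1, -1, -2, 4, 2).

(1, -1, -2, 4, 2)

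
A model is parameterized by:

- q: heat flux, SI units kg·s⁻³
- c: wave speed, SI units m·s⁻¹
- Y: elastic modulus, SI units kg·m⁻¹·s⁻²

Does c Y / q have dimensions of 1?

yes

Sum the exponent of each base dimension across the product:
  M: −[q]_M + [c]_M + [Y]_M = −(1) + (0) + (1) = 0
  L: −[q]_L + [c]_L + [Y]_L = −(0) + (1) + (-1) = 0
  T: −[q]_T + [c]_T + [Y]_T = −(-3) + (-1) + (-2) = 0
  Θ: −[q]_Θ + [c]_Θ + [Y]_Θ = −(0) + (0) + (0) = 0
All base exponents vanish — dimensionless.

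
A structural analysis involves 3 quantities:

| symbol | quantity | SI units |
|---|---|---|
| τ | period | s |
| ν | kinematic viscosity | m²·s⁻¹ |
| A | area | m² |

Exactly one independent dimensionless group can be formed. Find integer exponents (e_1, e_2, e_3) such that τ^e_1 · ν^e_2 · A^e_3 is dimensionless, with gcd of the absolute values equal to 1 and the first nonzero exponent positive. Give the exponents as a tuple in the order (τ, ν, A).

L: e_1·(0) + e_2·(2) + e_3·(2) = 0
T: e_1·(1) + e_2·(-1) + e_3·(0) = 0
Solving this homogeneous linear system for the smallest-integer solution (first nonzero entry positive) gives (1, 1, -1).

(1, 1, -1)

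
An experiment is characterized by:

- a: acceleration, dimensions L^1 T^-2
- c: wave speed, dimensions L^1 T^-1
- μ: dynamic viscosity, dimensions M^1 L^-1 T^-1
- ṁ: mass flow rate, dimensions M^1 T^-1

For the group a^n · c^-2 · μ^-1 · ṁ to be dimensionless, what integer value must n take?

Balance the L exponent: (1)·n from a, plus −2·(1) − (-1) + (0) = -1 from the rest, must sum to zero.
n − 1 = 0, so n = 1.

1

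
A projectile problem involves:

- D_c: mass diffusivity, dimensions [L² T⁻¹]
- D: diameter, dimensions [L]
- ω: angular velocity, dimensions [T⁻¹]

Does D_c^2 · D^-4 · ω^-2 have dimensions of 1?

Sum the exponent of each base dimension across the product:
  M: 2·[D_c]_M − 4·[D]_M − 2·[ω]_M = 2·(0) − 4·(0) − 2·(0) = 0
  L: 2·[D_c]_L − 4·[D]_L − 2·[ω]_L = 2·(2) − 4·(1) − 2·(0) = 0
  T: 2·[D_c]_T − 4·[D]_T − 2·[ω]_T = 2·(-1) − 4·(0) − 2·(-1) = 0
All base exponents vanish — dimensionless.

yes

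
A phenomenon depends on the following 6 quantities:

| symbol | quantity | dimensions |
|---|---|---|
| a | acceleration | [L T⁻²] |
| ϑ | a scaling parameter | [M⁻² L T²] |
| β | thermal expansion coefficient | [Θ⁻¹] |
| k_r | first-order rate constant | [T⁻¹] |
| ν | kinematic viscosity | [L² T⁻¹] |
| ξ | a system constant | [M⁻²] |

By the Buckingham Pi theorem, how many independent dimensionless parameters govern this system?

There are 6 variables and 4 base dimensions (M, L, T, Θ).
The dimension matrix has rank 4.
Independent dimensionless groups: 6 − 4 = 2.

2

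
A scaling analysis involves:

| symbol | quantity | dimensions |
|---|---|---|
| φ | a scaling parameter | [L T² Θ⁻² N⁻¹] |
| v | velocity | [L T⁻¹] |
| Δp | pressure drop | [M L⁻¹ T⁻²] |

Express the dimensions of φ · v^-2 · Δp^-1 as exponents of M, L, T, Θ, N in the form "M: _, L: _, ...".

M: -1, L: 0, T: 6, Θ: -2, N: -1

Collect each base-dimension exponent across the product:
  M: (0) − 2·(0) − (1) = -1
  L: (1) − 2·(1) − (-1) = 0
  T: (2) − 2·(-1) − (-2) = 6
  Θ: (-2) − 2·(0) − (0) = -2
  N: (-1) − 2·(0) − (0) = -1
So the dimensions are [M⁻¹ T⁶ Θ⁻² N⁻¹].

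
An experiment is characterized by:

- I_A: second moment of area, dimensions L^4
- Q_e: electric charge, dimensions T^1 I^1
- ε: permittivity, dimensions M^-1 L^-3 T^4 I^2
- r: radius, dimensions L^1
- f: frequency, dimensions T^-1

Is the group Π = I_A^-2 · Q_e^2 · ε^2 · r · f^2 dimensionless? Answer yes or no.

no

Sum the exponent of each base dimension across the product:
  M: −2·[I_A]_M + 2·[Q_e]_M + 2·[ε]_M + [r]_M + 2·[f]_M = −2·(0) + 2·(0) + 2·(-1) + (0) + 2·(0) = -2
  L: −2·[I_A]_L + 2·[Q_e]_L + 2·[ε]_L + [r]_L + 2·[f]_L = −2·(4) + 2·(0) + 2·(-3) + (1) + 2·(0) = -13
  T: −2·[I_A]_T + 2·[Q_e]_T + 2·[ε]_T + [r]_T + 2·[f]_T = −2·(0) + 2·(1) + 2·(4) + (0) + 2·(-1) = 8
  I: −2·[I_A]_I + 2·[Q_e]_I + 2·[ε]_I + [r]_I + 2·[f]_I = −2·(0) + 2·(1) + 2·(2) + (0) + 2·(0) = 6
Net dimensions [M⁻² L⁻¹³ T⁸ I⁶] ≠ [1] — not dimensionless.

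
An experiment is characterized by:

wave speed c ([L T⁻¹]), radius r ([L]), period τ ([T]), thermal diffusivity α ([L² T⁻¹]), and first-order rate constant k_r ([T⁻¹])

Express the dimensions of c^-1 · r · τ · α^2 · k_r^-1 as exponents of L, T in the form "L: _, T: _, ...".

L: 4, T: 1

Collect each base-dimension exponent across the product:
  L: −(1) + (1) + (0) + 2·(2) − (0) = 4
  T: −(-1) + (0) + (1) + 2·(-1) − (-1) = 1
So the dimensions are [L⁴ T].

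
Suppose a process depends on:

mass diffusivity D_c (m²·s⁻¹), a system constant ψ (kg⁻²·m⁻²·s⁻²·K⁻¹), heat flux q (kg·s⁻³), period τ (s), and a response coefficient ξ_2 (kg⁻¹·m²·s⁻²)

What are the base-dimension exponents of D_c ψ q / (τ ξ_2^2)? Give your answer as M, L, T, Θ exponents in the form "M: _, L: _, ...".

Collect each base-dimension exponent across the product:
  M: (0) + (-2) + (1) − (0) − 2·(-1) = 1
  L: (2) + (-2) + (0) − (0) − 2·(2) = -4
  T: (-1) + (-2) + (-3) − (1) − 2·(-2) = -3
  Θ: (0) + (-1) + (0) − (0) − 2·(0) = -1
So the dimensions are [M L⁻⁴ T⁻³ Θ⁻¹].

M: 1, L: -4, T: -3, Θ: -1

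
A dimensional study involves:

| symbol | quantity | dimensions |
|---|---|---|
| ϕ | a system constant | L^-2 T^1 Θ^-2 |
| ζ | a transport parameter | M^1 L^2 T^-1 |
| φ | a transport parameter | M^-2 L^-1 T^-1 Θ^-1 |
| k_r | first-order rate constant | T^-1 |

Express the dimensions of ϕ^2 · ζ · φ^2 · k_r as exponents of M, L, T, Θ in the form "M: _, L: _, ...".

Collect each base-dimension exponent across the product:
  M: 2·(0) + (1) + 2·(-2) + (0) = -3
  L: 2·(-2) + (2) + 2·(-1) + (0) = -4
  T: 2·(1) + (-1) + 2·(-1) + (-1) = -2
  Θ: 2·(-2) + (0) + 2·(-1) + (0) = -6
So the dimensions are [M⁻³ L⁻⁴ T⁻² Θ⁻⁶].

M: -3, L: -4, T: -2, Θ: -6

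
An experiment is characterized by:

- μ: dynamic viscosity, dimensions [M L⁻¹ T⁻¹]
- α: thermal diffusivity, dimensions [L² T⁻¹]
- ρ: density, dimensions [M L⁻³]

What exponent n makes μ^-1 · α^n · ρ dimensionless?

Balance the L exponent: (2)·n from α, plus −(-1) + (-3) = -2 from the rest, must sum to zero.
2n − 2 = 0, so n = 1.

1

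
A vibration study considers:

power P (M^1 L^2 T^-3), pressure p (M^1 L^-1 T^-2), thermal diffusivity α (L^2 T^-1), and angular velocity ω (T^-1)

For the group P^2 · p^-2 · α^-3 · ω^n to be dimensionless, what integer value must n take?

1

Balance the T exponent: (-1)·n from ω, plus 2·(-3) − 2·(-2) − 3·(-1) = 1 from the rest, must sum to zero.
−n + 1 = 0, so n = 1.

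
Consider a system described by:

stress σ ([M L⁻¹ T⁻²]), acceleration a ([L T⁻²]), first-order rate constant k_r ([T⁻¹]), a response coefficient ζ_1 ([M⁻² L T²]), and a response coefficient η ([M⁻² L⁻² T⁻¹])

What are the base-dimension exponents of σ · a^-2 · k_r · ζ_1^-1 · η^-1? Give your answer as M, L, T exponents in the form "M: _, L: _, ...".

Collect each base-dimension exponent across the product:
  M: (1) − 2·(0) + (0) − (-2) − (-2) = 5
  L: (-1) − 2·(1) + (0) − (1) − (-2) = -2
  T: (-2) − 2·(-2) + (-1) − (2) − (-1) = 0
So the dimensions are [M⁵ L⁻²].

M: 5, L: -2, T: 0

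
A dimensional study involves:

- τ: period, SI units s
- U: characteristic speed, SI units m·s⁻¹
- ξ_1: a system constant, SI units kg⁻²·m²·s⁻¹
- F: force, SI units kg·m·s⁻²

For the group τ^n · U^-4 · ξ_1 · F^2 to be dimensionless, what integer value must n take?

Balance the T exponent: (1)·n from τ, plus −4·(-1) + (-1) + 2·(-2) = -1 from the rest, must sum to zero.
n − 1 = 0, so n = 1.

1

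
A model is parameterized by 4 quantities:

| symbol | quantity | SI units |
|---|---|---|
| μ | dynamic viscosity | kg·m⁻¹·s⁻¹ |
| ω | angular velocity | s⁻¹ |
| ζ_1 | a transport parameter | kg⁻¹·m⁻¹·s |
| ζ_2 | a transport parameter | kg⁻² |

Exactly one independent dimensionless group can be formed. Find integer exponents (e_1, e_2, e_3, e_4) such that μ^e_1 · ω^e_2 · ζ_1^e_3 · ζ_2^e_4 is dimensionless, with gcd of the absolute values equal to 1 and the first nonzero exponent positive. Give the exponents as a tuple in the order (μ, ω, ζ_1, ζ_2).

M: e_1·(1) + e_2·(0) + e_3·(-1) + e_4·(-2) = 0
L: e_1·(-1) + e_2·(0) + e_3·(-1) + e_4·(0) = 0
T: e_1·(-1) + e_2·(-1) + e_3·(1) + e_4·(0) = 0
Solving this homogeneous linear system for the smallest-integer solution (first nonzero entry positive) gives (1, -2, -1, 1).

(1, -2, -1, 1)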